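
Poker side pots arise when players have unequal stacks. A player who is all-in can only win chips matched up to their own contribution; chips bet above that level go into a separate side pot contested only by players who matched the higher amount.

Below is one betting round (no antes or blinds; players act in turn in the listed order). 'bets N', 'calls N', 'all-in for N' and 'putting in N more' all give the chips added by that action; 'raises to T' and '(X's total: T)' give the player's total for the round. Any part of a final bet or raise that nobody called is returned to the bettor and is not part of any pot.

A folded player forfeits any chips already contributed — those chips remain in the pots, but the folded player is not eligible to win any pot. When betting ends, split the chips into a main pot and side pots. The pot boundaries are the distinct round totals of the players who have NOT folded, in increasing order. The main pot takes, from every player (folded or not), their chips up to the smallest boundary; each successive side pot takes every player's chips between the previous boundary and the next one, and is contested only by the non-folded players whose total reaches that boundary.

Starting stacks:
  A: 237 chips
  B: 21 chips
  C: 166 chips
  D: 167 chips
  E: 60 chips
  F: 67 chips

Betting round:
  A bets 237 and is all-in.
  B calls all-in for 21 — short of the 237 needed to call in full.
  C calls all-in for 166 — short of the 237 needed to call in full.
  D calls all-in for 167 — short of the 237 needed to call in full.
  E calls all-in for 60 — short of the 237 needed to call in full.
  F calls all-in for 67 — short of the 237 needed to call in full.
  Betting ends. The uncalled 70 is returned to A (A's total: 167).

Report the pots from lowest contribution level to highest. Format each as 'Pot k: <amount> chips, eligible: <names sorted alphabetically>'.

Pot 1: 126 chips, eligible: A, B, C, D, E, F
Pot 2: 195 chips, eligible: A, C, D, E, F
Pot 3: 28 chips, eligible: A, C, D, F
Pot 4: 297 chips, eligible: A, C, D
Pot 5: 2 chips, eligible: A, D

Derivation:
Contributions (after 70 returned to A): A=167, B=21, C=166, D=167, E=60, F=67
Pot levels (distinct totals of non-folded players): 21, 60, 67, 166, 167
Layer 1-21: 21 each from A, B, C, D, E, F = 21*6 = 126 chips; eligible A, B, C, D, E, F
Layer 22-60: 39 each from A, C, D, E, F = 39*5 = 195 chips; eligible A, C, D, E, F
Layer 61-67: 7 each from A, C, D, F = 7*4 = 28 chips; eligible A, C, D, F
Layer 68-166: 99 each from A, C, D = 99*3 = 297 chips; eligible A, C, D
Layer 167-167: 1 each from A, D = 1*2 = 2 chips; eligible A, D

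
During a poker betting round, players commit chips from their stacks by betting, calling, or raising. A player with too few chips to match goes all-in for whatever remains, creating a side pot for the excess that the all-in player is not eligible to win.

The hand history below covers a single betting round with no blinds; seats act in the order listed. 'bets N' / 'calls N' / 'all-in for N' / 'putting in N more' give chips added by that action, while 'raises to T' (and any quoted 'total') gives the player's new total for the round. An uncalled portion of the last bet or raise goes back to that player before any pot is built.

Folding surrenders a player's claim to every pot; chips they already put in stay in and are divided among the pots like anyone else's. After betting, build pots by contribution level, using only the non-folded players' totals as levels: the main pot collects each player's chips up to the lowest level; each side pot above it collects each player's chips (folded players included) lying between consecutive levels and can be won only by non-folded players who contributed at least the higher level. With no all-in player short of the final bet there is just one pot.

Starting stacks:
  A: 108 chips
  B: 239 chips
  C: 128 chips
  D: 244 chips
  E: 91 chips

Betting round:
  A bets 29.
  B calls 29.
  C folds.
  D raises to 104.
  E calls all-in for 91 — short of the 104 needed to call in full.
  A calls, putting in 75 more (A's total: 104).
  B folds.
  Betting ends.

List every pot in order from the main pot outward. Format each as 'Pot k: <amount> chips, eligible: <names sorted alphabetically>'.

Pot 1: 302 chips, eligible: A, D, E
Pot 2: 26 chips, eligible: A, D

Derivation:
Contributions: A=104, B=29, D=104, E=91
Folded: B, C
Pot levels (distinct totals of non-folded players): 91, 104
Layer 1-91: A 91 + B 29 + D 91 + E 91 = 302 chips; eligible A, D, E
Layer 92-104: 13 each from A, D = 13*2 = 26 chips; eligible A, D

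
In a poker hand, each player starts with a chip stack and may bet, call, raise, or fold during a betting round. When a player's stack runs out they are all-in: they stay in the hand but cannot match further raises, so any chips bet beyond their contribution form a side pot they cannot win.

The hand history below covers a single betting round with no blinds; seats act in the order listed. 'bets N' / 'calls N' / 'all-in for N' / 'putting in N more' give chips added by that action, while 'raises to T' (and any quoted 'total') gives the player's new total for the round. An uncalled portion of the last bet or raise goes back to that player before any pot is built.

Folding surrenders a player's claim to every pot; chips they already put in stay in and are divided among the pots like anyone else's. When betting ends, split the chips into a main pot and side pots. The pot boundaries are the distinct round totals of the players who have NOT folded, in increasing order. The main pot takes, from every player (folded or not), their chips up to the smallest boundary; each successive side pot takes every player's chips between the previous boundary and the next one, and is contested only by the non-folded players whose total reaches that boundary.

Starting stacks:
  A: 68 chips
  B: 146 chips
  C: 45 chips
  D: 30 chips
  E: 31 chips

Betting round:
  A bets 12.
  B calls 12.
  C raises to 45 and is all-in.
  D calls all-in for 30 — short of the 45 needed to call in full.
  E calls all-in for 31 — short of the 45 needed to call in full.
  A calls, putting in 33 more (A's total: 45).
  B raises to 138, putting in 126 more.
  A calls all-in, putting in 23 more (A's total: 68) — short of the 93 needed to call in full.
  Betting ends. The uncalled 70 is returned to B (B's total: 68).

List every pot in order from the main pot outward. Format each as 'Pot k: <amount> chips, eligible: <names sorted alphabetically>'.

Contributions (after 70 returned to B): A=68, B=68, C=45, D=30, E=31
Pot levels (distinct totals of non-folded players): 30, 31, 45, 68
Layer 1-30: 30 each from A, B, C, D, E = 30*5 = 150 chips; eligible A, B, C, D, E
Layer 31-31: 1 each from A, B, C, E = 1*4 = 4 chips; eligible A, B, C, E
Layer 32-45: 14 each from A, B, C = 14*3 = 42 chips; eligible A, B, C
Layer 46-68: 23 each from A, B = 23*2 = 46 chips; eligible A, B

Pot 1: 150 chips, eligible: A, B, C, D, E
Pot 2: 4 chips, eligible: A, B, C, E
Pot 3: 42 chips, eligible: A, B, C
Pot 4: 46 chips, eligible: A, B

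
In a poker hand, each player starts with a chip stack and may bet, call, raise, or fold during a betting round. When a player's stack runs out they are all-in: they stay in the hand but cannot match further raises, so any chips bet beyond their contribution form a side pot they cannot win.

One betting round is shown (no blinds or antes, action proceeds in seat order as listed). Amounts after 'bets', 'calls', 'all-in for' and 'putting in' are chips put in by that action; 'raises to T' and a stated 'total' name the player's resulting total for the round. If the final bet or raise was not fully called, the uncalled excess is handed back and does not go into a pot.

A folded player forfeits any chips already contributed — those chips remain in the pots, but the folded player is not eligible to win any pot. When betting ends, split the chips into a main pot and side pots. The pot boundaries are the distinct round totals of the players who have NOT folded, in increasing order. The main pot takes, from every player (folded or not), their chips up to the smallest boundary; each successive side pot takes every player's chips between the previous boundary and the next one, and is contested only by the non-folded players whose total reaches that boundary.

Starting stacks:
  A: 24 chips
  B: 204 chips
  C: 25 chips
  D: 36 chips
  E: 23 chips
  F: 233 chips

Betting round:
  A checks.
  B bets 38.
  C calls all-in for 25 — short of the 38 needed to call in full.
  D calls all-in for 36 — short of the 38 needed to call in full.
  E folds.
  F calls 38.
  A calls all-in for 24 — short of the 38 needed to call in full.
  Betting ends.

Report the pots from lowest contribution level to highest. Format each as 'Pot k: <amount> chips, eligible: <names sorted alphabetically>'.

Pot 1: 120 chips, eligible: A, B, C, D, F
Pot 2: 4 chips, eligible: B, C, D, F
Pot 3: 33 chips, eligible: B, D, F
Pot 4: 4 chips, eligible: B, F

Derivation:
Contributions: A=24, B=38, C=25, D=36, F=38
Folded: E
Pot levels (distinct totals of non-folded players): 24, 25, 36, 38
Layer 1-24: 24 each from A, B, C, D, F = 24*5 = 120 chips; eligible A, B, C, D, F
Layer 25-25: 1 each from B, C, D, F = 1*4 = 4 chips; eligible B, C, D, F
Layer 26-36: 11 each from B, D, F = 11*3 = 33 chips; eligible B, D, F
Layer 37-38: 2 each from B, F = 2*2 = 4 chips; eligible B, F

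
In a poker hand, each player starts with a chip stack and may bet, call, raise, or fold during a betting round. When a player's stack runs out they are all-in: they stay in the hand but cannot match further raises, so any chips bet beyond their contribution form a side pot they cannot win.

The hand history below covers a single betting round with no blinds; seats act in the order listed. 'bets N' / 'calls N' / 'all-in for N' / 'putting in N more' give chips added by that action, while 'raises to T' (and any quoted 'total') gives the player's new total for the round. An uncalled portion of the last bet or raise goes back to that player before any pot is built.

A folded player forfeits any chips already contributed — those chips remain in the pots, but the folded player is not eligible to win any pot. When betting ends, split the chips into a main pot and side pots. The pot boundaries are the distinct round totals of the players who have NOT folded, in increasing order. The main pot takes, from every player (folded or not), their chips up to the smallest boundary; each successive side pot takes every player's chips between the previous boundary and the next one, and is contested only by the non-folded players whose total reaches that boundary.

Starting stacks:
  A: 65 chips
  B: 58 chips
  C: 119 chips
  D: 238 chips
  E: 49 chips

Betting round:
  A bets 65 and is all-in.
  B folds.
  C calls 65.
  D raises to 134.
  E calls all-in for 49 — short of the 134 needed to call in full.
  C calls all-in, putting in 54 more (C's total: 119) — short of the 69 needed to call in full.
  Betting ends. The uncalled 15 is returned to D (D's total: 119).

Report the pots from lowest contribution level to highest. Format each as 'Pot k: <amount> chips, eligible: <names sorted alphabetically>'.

Pot 1: 196 chips, eligible: A, C, D, E
Pot 2: 48 chips, eligible: A, C, D
Pot 3: 108 chips, eligible: C, D

Derivation:
Contributions (after 15 returned to D): A=65, C=119, D=119, E=49
Folded: B
Pot levels (distinct totals of non-folded players): 49, 65, 119
Layer 1-49: 49 each from A, C, D, E = 49*4 = 196 chips; eligible A, C, D, E
Layer 50-65: 16 each from A, C, D = 16*3 = 48 chips; eligible A, C, D
Layer 66-119: 54 each from C, D = 54*2 = 108 chips; eligible C, D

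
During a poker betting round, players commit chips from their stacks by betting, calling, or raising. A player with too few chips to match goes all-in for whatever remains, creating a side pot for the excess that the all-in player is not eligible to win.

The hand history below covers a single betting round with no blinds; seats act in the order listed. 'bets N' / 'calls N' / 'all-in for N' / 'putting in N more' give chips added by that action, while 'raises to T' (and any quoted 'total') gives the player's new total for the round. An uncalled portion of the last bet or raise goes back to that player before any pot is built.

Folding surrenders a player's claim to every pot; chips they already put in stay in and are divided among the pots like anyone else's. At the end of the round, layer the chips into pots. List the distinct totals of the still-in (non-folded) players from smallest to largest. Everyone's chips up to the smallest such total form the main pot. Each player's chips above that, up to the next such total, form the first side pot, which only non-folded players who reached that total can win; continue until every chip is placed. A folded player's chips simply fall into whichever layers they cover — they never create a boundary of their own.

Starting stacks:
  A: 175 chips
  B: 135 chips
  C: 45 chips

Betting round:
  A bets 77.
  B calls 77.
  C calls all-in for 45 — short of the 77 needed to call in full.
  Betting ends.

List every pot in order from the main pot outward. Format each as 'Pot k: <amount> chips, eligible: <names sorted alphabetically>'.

Pot 1: 135 chips, eligible: A, B, C
Pot 2: 64 chips, eligible: A, B

Derivation:
Contributions: A=77, B=77, C=45
Pot levels (distinct totals of non-folded players): 45, 77
Layer 1-45: 45 each from A, B, C = 45*3 = 135 chips; eligible A, B, C
Layer 46-77: 32 each from A, B = 32*2 = 64 chips; eligible A, B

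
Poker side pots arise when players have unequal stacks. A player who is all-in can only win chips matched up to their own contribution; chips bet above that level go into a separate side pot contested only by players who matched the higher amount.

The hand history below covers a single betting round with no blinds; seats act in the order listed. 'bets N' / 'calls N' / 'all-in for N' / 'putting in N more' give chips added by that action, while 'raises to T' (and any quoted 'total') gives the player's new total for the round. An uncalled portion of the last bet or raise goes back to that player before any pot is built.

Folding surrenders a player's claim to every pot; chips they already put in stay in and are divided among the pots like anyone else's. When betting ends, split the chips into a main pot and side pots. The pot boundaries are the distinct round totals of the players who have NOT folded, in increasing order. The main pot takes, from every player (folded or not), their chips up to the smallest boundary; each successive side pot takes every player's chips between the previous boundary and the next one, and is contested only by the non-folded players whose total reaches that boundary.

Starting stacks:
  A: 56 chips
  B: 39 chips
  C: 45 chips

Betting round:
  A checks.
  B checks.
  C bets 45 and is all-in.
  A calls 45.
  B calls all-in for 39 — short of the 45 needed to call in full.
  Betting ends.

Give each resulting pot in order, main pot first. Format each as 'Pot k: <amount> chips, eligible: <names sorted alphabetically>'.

Contributions: A=45, B=39, C=45
Pot levels (distinct totals of non-folded players): 39, 45
Layer 1-39: 39 each from A, B, C = 39*3 = 117 chips; eligible A, B, C
Layer 40-45: 6 each from A, C = 6*2 = 12 chips; eligible A, C

Pot 1: 117 chips, eligible: A, B, C
Pot 2: 12 chips, eligible: A, C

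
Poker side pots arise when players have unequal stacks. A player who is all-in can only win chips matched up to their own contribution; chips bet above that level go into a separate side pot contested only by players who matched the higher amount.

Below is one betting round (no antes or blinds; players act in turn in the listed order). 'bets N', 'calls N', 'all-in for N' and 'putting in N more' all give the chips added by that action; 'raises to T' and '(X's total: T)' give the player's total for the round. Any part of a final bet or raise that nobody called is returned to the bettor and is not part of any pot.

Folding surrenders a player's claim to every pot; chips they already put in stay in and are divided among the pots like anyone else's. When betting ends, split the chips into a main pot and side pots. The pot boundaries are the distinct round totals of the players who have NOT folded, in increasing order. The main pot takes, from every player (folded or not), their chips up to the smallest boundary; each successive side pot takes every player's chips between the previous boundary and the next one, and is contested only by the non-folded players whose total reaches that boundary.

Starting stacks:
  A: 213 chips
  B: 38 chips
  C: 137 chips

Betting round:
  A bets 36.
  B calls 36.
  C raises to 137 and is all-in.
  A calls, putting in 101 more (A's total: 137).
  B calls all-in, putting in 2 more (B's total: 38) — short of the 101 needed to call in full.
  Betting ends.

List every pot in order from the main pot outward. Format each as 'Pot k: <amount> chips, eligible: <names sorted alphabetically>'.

Pot 1: 114 chips, eligible: A, B, C
Pot 2: 198 chips, eligible: A, C

Derivation:
Contributions: A=137, B=38, C=137
Pot levels (distinct totals of non-folded players): 38, 137
Layer 1-38: 38 each from A, B, C = 38*3 = 114 chips; eligible A, B, C
Layer 39-137: 99 each from A, C = 99*2 = 198 chips; eligible A, C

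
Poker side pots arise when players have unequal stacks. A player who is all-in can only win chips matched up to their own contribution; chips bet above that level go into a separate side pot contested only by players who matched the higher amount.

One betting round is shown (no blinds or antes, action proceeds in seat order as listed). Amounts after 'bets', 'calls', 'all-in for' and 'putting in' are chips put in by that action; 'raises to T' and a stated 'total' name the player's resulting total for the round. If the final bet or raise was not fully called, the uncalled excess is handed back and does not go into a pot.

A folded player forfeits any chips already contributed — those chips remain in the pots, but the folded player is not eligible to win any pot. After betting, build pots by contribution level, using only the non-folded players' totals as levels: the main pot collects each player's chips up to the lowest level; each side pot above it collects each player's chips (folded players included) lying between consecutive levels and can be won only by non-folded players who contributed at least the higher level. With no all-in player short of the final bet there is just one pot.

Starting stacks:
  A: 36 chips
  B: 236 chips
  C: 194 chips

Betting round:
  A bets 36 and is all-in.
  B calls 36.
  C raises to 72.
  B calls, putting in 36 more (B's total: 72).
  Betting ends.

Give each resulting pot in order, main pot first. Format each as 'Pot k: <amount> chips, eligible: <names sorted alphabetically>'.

Contributions: A=36, B=72, C=72
Pot levels (distinct totals of non-folded players): 36, 72
Layer 1-36: 36 each from A, B, C = 36*3 = 108 chips; eligible A, B, C
Layer 37-72: 36 each from B, C = 36*2 = 72 chips; eligible B, C

Pot 1: 108 chips, eligible: A, B, C
Pot 2: 72 chips, eligible: B, C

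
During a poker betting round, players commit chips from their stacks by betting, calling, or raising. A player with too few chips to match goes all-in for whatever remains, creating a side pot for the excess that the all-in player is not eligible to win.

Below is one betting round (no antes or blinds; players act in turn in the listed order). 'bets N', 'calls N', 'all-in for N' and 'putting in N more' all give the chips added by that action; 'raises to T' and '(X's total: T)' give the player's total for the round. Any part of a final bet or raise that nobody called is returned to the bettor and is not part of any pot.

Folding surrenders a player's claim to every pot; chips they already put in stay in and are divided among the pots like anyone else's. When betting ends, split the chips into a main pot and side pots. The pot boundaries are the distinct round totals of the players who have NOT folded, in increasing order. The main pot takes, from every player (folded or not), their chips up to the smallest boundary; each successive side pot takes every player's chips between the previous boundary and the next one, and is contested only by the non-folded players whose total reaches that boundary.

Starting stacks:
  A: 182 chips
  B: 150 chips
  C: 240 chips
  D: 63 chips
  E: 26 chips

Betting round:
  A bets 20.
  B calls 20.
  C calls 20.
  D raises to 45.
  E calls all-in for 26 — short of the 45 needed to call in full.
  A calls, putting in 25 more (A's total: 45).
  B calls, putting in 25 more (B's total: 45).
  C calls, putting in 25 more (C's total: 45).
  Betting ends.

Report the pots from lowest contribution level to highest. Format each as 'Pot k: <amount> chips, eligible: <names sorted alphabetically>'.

Contributions: A=45, B=45, C=45, D=45, E=26
Pot levels (distinct totals of non-folded players): 26, 45
Layer 1-26: 26 each from A, B, C, D, E = 26*5 = 130 chips; eligible A, B, C, D, E
Layer 27-45: 19 each from A, B, C, D = 19*4 = 76 chips; eligible A, B, C, D

Pot 1: 130 chips, eligible: A, B, C, D, E
Pot 2: 76 chips, eligible: A, B, C, D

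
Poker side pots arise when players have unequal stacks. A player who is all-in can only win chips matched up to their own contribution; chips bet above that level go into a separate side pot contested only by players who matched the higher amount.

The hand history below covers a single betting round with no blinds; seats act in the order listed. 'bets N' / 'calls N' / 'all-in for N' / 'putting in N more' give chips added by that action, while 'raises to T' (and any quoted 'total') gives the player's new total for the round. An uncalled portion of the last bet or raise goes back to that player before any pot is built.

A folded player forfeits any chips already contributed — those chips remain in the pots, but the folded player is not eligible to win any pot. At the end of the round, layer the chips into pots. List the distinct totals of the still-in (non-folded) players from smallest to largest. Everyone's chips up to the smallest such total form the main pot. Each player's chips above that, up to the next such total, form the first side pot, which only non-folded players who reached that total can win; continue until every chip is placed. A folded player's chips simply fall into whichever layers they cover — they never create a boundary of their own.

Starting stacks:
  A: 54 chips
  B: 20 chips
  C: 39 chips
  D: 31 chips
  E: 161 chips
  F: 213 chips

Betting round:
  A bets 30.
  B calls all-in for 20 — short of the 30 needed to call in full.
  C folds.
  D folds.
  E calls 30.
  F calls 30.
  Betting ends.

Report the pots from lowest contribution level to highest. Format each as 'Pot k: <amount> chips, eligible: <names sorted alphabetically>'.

Contributions: A=30, B=20, E=30, F=30
Folded: C, D
Pot levels (distinct totals of non-folded players): 20, 30
Layer 1-20: 20 each from A, B, E, F = 20*4 = 80 chips; eligible A, B, E, F
Layer 21-30: 10 each from A, E, F = 10*3 = 30 chips; eligible A, E, F

Pot 1: 80 chips, eligible: A, B, E, F
Pot 2: 30 chips, eligible: A, E, F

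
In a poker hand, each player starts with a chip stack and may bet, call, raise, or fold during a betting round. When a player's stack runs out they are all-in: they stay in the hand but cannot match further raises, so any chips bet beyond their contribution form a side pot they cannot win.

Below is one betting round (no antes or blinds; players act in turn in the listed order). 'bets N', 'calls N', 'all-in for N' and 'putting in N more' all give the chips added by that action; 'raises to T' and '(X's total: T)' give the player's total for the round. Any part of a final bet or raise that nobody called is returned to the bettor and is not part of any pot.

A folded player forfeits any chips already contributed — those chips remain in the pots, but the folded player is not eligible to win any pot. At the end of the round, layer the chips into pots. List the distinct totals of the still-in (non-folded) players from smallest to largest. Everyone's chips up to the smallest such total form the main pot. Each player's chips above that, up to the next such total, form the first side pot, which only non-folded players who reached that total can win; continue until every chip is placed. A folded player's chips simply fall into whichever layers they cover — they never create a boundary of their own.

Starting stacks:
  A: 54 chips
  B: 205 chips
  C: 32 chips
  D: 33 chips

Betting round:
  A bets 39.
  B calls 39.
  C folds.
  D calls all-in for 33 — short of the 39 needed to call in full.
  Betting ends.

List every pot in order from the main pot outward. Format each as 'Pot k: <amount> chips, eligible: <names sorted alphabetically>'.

Contributions: A=39, B=39, D=33
Folded: C
Pot levels (distinct totals of non-folded players): 33, 39
Layer 1-33: 33 each from A, B, D = 33*3 = 99 chips; eligible A, B, D
Layer 34-39: 6 each from A, B = 6*2 = 12 chips; eligible A, B

Pot 1: 99 chips, eligible: A, B, D
Pot 2: 12 chips, eligible: A, B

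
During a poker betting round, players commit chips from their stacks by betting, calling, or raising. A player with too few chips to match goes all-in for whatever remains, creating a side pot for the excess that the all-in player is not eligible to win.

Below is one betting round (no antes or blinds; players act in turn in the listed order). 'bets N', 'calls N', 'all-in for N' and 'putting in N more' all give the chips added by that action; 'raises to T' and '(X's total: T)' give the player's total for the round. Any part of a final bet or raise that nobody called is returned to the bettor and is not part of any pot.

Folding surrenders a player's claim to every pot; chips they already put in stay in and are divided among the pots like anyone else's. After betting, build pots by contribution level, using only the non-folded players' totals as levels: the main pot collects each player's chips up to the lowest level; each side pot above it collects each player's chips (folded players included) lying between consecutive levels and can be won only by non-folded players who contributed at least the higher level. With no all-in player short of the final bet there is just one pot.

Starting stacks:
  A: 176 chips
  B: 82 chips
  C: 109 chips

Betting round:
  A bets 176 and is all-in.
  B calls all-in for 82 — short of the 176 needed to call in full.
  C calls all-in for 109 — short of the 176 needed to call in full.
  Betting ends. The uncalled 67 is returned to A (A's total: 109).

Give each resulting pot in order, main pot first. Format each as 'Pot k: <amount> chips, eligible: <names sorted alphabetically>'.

Contributions (after 67 returned to A): A=109, B=82, C=109
Pot levels (distinct totals of non-folded players): 82, 109
Layer 1-82: 82 each from A, B, C = 82*3 = 246 chips; eligible A, B, C
Layer 83-109: 27 each from A, C = 27*2 = 54 chips; eligible A, C

Pot 1: 246 chips, eligible: A, B, C
Pot 2: 54 chips, eligible: A, C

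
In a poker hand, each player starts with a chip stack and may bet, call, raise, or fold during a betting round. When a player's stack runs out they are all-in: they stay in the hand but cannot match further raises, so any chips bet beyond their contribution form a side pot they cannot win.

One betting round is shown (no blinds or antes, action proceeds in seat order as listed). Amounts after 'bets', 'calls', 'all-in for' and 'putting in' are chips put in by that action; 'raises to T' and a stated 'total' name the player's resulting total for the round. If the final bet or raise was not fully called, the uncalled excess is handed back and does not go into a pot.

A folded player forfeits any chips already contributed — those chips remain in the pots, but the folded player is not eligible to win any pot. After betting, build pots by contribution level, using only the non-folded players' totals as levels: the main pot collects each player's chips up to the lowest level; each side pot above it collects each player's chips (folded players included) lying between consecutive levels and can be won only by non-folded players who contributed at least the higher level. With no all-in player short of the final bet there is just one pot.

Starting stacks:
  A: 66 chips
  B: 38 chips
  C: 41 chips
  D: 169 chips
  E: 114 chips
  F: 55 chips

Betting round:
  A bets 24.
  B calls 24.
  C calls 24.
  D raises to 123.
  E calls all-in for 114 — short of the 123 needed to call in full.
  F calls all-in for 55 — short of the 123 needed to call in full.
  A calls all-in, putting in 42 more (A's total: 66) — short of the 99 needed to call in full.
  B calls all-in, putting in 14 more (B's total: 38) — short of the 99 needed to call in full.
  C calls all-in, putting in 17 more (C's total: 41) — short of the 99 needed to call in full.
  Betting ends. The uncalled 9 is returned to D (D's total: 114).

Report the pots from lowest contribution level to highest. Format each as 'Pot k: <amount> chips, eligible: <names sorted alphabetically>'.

Pot 1: 228 chips, eligible: A, B, C, D, E, F
Pot 2: 15 chips, eligible: A, C, D, E, F
Pot 3: 56 chips, eligible: A, D, E, F
Pot 4: 33 chips, eligible: A, D, E
Pot 5: 96 chips, eligible: D, E

Derivation:
Contributions (after 9 returned to D): A=66, B=38, C=41, D=114, E=114, F=55
Pot levels (distinct totals of non-folded players): 38, 41, 55, 66, 114
Layer 1-38: 38 each from A, B, C, D, E, F = 38*6 = 228 chips; eligible A, B, C, D, E, F
Layer 39-41: 3 each from A, C, D, E, F = 3*5 = 15 chips; eligible A, C, D, E, F
Layer 42-55: 14 each from A, D, E, F = 14*4 = 56 chips; eligible A, D, E, F
Layer 56-66: 11 each from A, D, E = 11*3 = 33 chips; eligible A, D, E
Layer 67-114: 48 each from D, E = 48*2 = 96 chips; eligible D, E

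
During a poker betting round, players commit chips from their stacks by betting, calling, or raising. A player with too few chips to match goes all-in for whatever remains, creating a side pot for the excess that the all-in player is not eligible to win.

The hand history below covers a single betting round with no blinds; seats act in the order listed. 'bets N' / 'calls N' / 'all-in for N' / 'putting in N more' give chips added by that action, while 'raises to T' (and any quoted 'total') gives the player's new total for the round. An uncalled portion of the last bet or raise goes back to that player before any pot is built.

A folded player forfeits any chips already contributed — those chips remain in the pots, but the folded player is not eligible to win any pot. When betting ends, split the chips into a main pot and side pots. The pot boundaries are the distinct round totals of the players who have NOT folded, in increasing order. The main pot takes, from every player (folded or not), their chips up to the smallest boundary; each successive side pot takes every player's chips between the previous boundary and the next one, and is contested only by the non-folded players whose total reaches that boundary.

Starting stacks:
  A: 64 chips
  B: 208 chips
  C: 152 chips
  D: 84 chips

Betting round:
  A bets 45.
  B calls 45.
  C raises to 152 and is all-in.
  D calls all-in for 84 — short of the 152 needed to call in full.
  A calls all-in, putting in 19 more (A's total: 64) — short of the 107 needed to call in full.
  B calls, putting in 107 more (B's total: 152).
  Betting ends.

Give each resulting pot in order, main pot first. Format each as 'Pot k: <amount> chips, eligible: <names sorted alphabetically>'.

Contributions: A=64, B=152, C=152, D=84
Pot levels (distinct totals of non-folded players): 64, 84, 152
Layer 1-64: 64 each from A, B, C, D = 64*4 = 256 chips; eligible A, B, C, D
Layer 65-84: 20 each from B, C, D = 20*3 = 60 chips; eligible B, C, D
Layer 85-152: 68 each from B, C = 68*2 = 136 chips; eligible B, C

Pot 1: 256 chips, eligible: A, B, C, D
Pot 2: 60 chips, eligible: B, C, D
Pot 3: 136 chips, eligible: B, C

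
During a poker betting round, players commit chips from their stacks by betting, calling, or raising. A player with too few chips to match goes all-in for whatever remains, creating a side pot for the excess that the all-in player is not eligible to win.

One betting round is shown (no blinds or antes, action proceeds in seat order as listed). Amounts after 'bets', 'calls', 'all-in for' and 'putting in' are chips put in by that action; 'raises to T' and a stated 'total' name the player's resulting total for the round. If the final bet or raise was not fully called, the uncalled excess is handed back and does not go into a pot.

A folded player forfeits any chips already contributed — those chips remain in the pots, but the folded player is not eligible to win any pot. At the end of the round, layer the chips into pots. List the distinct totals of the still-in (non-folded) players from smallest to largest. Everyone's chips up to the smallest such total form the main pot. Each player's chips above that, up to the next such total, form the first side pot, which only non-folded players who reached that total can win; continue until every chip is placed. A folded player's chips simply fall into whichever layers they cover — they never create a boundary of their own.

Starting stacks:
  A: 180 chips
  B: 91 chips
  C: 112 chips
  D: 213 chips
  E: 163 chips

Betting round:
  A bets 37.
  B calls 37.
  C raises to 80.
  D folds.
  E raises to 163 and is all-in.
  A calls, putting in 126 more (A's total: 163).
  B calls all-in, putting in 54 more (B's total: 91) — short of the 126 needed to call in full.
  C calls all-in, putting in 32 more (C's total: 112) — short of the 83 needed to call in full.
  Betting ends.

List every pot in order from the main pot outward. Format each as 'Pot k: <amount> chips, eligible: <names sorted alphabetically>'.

Pot 1: 364 chips, eligible: A, B, C, E
Pot 2: 63 chips, eligible: A, C, E
Pot 3: 102 chips, eligible: A, E

Derivation:
Contributions: A=163, B=91, C=112, E=163
Folded: D
Pot levels (distinct totals of non-folded players): 91, 112, 163
Layer 1-91: 91 each from A, B, C, E = 91*4 = 364 chips; eligible A, B, C, E
Layer 92-112: 21 each from A, C, E = 21*3 = 63 chips; eligible A, C, E
Layer 113-163: 51 each from A, E = 51*2 = 102 chips; eligible A, E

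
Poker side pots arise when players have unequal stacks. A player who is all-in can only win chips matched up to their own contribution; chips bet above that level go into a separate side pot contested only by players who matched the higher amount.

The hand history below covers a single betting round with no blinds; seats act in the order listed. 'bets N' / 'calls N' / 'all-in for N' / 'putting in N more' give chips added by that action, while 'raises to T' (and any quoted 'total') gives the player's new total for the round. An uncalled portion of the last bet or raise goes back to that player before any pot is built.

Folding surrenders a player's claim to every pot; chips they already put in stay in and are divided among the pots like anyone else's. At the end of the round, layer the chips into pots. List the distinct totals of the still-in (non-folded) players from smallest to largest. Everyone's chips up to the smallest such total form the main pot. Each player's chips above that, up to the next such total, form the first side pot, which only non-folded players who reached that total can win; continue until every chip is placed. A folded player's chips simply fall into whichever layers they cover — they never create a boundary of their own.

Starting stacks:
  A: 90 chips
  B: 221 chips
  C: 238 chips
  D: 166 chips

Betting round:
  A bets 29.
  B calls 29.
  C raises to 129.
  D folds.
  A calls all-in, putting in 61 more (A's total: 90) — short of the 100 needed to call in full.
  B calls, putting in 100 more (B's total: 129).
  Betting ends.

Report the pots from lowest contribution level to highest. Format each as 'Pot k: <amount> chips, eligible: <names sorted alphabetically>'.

Contributions: A=90, B=129, C=129
Folded: D
Pot levels (distinct totals of non-folded players): 90, 129
Layer 1-90: 90 each from A, B, C = 90*3 = 270 chips; eligible A, B, C
Layer 91-129: 39 each from B, C = 39*2 = 78 chips; eligible B, C

Pot 1: 270 chips, eligible: A, B, C
Pot 2: 78 chips, eligible: B, C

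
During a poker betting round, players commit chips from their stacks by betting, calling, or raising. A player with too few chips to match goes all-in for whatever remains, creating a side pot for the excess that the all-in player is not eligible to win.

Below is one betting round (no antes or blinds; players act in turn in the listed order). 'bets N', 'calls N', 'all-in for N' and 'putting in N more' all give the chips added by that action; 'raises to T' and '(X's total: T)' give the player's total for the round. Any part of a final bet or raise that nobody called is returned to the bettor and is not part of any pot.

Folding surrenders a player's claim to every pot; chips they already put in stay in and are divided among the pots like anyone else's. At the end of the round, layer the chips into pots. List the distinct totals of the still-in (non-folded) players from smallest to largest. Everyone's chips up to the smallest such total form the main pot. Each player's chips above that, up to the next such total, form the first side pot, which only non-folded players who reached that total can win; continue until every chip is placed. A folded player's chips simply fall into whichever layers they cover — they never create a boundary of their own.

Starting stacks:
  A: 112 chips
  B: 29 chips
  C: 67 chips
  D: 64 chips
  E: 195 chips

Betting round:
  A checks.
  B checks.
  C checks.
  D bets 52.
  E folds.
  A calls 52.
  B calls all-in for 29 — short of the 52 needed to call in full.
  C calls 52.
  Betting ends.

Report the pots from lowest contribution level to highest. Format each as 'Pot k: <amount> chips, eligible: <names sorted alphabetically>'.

Pot 1: 116 chips, eligible: A, B, C, D
Pot 2: 69 chips, eligible: A, C, D

Derivation:
Contributions: A=52, B=29, C=52, D=52
Folded: E
Pot levels (distinct totals of non-folded players): 29, 52
Layer 1-29: 29 each from A, B, C, D = 29*4 = 116 chips; eligible A, B, C, D
Layer 30-52: 23 each from A, C, D = 23*3 = 69 chips; eligible A, C, D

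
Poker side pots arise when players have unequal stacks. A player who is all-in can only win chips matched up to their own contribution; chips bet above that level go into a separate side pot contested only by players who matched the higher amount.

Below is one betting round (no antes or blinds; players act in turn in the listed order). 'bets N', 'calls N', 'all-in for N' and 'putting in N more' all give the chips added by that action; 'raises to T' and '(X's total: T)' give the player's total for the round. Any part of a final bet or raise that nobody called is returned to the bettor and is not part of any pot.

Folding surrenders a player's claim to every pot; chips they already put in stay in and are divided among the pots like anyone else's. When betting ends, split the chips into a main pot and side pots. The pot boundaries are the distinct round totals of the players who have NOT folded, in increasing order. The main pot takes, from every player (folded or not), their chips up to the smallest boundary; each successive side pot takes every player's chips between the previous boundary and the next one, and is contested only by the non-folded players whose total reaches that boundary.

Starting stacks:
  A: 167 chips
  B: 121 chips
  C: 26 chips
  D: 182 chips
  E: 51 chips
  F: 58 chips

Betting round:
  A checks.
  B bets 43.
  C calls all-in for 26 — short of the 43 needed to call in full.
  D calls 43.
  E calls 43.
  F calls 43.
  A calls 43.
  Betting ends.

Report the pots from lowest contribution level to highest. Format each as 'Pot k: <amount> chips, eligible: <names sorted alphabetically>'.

Contributions: A=43, B=43, C=26, D=43, E=43, F=43
Pot levels (distinct totals of non-folded players): 26, 43
Layer 1-26: 26 each from A, B, C, D, E, F = 26*6 = 156 chips; eligible A, B, C, D, E, F
Layer 27-43: 17 each from A, B, D, E, F = 17*5 = 85 chips; eligible A, B, D, E, F

Pot 1: 156 chips, eligible: A, B, C, D, E, F
Pot 2: 85 chips, eligible: A, B, D, E, F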